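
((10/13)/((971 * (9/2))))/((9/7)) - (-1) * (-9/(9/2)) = -2044786/1022463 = -2.00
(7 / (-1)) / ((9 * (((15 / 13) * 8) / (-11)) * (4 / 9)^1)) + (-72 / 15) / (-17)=19321 / 8160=2.37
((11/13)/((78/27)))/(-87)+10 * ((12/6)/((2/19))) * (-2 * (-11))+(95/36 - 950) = 3232.64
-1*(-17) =17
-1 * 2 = -2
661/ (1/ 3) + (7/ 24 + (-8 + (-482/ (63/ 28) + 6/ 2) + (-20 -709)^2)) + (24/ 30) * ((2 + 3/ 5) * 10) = 191961313/ 360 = 533225.87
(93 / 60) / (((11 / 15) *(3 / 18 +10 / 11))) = 279 / 142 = 1.96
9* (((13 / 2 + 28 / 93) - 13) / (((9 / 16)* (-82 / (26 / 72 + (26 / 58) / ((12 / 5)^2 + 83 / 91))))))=7825621999 / 15106034547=0.52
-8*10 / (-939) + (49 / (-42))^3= -101599 / 67608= -1.50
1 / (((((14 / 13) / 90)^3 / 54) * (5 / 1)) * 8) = 1081088775 / 1372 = 787965.58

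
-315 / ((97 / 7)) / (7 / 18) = -5670 / 97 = -58.45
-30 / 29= -1.03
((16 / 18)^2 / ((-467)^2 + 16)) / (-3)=-0.00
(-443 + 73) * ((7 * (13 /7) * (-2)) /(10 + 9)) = 9620 /19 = 506.32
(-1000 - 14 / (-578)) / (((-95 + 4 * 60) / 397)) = -114730221 / 41905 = -2737.86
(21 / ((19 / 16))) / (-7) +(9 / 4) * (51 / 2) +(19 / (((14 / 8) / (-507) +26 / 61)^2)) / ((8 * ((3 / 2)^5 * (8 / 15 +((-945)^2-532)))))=2747695794172679915659 / 50095927286252125704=54.85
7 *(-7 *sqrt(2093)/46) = -49 *sqrt(2093)/46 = -48.73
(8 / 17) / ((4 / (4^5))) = 2048 / 17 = 120.47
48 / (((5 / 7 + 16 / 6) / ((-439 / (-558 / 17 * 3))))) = 417928 / 6603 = 63.29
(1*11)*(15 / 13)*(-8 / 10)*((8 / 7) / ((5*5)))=-1056 / 2275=-0.46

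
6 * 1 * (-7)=-42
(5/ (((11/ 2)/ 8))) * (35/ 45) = 560/ 99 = 5.66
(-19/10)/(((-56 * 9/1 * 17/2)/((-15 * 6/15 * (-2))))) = 19/3570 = 0.01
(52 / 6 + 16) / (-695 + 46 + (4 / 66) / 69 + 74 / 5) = -280830 / 7220357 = -0.04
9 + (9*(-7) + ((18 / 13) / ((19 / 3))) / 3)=-13320 / 247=-53.93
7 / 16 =0.44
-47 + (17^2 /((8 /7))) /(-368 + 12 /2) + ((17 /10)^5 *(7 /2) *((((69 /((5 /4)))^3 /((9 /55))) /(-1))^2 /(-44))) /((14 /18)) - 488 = -8677764648630742927123 /5656250000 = -1534190435117.04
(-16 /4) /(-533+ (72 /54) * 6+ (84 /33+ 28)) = 44 /5439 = 0.01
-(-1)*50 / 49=50 / 49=1.02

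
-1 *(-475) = 475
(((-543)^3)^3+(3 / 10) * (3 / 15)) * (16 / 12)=-136797201056837777471378098 / 25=-5471888042273511098855124.00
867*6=5202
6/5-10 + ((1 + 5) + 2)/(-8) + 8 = -9/5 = -1.80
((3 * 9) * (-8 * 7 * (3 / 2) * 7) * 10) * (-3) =476280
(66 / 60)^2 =121 / 100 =1.21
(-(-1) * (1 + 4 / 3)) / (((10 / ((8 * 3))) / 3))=84 / 5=16.80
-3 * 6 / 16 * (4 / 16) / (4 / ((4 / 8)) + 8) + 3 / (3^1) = 503 / 512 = 0.98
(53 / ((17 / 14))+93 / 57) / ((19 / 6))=87750 / 6137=14.30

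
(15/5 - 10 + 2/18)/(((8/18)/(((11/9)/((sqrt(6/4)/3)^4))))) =-682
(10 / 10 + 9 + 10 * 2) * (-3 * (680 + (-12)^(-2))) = -489605 / 8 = -61200.62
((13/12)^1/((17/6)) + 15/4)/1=281/68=4.13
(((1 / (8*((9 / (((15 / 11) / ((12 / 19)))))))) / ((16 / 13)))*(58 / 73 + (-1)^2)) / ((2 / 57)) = 3073915 / 2466816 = 1.25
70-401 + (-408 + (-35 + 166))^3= -21254264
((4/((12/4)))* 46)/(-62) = -92/93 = -0.99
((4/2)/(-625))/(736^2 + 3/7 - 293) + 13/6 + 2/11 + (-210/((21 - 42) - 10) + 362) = 449637154712839/1211559360000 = 371.12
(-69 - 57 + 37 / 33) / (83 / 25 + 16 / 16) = -103025 / 3564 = -28.91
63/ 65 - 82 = -5267/ 65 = -81.03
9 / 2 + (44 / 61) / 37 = 20401 / 4514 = 4.52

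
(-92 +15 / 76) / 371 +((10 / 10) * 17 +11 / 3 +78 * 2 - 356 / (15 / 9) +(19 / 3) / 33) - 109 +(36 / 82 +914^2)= 477961896755753 / 572237820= 835250.45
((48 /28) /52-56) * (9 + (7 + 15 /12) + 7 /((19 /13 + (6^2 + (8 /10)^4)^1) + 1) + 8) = -10226148119 /7185087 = -1423.25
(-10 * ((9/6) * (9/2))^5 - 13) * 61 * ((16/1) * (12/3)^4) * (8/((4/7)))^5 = -18831682123611392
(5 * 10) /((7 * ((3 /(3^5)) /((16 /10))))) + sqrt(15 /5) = sqrt(3) + 6480 /7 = 927.45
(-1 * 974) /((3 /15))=-4870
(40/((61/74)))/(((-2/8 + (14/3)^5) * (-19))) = -2877120/2493070427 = -0.00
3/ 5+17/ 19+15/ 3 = 617/ 95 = 6.49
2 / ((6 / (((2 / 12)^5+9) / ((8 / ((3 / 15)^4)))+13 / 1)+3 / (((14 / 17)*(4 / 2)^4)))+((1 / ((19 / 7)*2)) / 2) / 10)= 4302900992320 / 1502494846877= 2.86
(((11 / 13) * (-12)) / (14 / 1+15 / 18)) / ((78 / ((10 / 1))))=-1320 / 15041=-0.09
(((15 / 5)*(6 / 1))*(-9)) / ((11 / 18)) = -2916 / 11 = -265.09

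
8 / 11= 0.73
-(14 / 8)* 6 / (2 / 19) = -399 / 4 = -99.75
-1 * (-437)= 437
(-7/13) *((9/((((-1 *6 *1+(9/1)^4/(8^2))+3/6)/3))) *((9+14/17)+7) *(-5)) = 190080/15079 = 12.61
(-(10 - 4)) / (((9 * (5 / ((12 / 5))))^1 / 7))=-56 / 25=-2.24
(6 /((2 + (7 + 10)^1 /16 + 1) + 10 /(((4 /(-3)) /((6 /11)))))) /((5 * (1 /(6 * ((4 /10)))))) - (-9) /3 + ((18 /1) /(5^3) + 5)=-11654 /125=-93.23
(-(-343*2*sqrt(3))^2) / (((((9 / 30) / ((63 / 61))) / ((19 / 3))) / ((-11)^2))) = -227199042840 / 61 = -3724574472.79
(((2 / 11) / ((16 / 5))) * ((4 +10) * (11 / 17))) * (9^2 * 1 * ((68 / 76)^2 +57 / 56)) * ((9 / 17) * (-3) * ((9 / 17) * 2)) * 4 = -3617833815 / 7094372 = -509.96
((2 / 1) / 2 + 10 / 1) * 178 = 1958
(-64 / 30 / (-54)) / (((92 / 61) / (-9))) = -244 / 1035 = -0.24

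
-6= -6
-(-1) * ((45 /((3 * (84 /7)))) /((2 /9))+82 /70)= 1903 /280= 6.80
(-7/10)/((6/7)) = -49/60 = -0.82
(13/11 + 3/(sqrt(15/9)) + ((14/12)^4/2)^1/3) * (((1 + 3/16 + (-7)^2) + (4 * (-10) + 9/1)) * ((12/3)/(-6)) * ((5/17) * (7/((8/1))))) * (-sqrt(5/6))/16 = 0.72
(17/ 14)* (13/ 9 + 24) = 3893/ 126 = 30.90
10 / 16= 5 / 8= 0.62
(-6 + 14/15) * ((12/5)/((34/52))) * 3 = -23712/425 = -55.79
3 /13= 0.23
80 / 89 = 0.90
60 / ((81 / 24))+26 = 394 / 9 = 43.78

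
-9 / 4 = -2.25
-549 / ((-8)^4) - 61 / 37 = -270169 / 151552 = -1.78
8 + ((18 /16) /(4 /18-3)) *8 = 119 /25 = 4.76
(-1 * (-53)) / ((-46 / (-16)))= 424 / 23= 18.43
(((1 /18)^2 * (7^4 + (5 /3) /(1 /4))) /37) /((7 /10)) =36115 /125874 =0.29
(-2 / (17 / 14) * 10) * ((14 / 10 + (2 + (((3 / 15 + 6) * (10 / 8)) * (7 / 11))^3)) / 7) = -52539693 / 181016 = -290.25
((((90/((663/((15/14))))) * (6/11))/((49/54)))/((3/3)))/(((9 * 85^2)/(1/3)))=0.00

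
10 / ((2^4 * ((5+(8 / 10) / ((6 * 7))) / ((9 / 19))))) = 4725 / 80104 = 0.06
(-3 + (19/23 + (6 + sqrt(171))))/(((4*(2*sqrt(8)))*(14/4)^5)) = sqrt(2)*(88 + 69*sqrt(19))/386561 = 0.00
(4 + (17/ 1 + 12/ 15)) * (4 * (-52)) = -22672/ 5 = -4534.40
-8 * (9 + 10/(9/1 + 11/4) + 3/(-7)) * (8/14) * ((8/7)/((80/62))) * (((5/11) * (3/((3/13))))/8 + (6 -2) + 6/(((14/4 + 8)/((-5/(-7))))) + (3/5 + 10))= -17113318864/28550291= -599.41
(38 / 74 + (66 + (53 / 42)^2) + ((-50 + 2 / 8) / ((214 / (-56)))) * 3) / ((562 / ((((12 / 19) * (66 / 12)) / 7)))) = 8232230941 / 87000307716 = 0.09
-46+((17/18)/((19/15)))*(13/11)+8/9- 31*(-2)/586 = -48636527/1102266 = -44.12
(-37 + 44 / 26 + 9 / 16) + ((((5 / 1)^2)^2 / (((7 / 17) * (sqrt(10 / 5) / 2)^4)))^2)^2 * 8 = 5428864999999982647973 / 499408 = 10870600791336908.20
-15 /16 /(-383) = 15 /6128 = 0.00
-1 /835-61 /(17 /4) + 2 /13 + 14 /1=-36961 /184535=-0.20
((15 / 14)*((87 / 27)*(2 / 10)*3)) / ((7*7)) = 29 / 686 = 0.04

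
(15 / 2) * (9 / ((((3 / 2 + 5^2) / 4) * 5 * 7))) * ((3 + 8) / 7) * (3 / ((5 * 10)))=1782 / 64925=0.03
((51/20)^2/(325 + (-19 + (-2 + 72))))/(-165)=-867/8272000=-0.00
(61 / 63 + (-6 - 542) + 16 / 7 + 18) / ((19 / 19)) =-33185 / 63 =-526.75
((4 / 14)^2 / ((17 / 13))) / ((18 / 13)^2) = 2197 / 67473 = 0.03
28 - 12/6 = 26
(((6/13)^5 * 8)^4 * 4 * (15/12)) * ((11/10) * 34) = 2800441869483116593152/19004963774880799438801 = 0.15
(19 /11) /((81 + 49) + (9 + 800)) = 19 /10329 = 0.00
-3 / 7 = -0.43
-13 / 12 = -1.08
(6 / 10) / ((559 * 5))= 3 / 13975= 0.00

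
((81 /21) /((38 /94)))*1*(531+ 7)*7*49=33453378 /19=1760704.11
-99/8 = -12.38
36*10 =360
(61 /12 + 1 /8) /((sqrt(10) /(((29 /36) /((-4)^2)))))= 725 * sqrt(10) /27648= 0.08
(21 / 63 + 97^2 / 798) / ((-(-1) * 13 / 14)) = 3225 / 247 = 13.06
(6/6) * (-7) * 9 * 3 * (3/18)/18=-7/4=-1.75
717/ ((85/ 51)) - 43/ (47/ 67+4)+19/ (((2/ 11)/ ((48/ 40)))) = 172133/ 315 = 546.45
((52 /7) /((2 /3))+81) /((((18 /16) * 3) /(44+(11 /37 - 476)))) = -27473560 /2331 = -11786.17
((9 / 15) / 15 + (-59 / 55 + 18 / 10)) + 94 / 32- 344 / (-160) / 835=2724159 / 734800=3.71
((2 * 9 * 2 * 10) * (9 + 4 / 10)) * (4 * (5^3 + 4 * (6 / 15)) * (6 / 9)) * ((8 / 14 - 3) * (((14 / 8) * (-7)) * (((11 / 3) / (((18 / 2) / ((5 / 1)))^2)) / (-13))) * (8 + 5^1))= -1038508240 / 27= -38463268.15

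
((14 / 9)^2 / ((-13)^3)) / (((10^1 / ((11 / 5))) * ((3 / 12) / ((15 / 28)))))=-154 / 296595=-0.00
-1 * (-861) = 861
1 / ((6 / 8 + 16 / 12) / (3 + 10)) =156 / 25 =6.24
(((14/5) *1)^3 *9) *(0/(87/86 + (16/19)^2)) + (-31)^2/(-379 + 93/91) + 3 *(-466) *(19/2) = -456900727/34396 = -13283.54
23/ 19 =1.21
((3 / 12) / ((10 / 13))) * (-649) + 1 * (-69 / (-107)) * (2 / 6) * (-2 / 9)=-8126671 / 38520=-210.97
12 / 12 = 1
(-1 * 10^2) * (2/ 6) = -33.33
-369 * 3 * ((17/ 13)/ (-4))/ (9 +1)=18819/ 520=36.19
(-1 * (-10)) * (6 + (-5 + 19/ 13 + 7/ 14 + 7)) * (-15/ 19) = -19425/ 247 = -78.64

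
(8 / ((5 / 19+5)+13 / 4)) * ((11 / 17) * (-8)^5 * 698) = -152968364032 / 10999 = -13907479.23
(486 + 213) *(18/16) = 6291/8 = 786.38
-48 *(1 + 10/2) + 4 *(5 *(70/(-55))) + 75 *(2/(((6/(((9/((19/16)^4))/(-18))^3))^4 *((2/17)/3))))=-744702157522783454354405421756185534488551902206226013793690841912/2375789947121854538054736237858299194119594412628506340378141859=-313.45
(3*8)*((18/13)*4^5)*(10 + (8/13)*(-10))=22118400/169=130878.11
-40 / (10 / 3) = -12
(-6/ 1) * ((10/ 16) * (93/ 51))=-465/ 68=-6.84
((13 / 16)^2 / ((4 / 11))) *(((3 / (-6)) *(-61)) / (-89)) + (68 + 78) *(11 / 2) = 146251017 / 182272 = 802.38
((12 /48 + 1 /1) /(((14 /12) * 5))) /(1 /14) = 3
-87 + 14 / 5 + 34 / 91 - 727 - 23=-379391 / 455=-833.83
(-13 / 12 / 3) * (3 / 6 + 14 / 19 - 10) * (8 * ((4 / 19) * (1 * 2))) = 10.66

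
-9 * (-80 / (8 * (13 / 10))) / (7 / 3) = 2700 / 91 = 29.67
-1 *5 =-5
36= 36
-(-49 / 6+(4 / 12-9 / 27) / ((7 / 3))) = 49 / 6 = 8.17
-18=-18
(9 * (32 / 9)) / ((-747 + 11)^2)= 1 / 16928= 0.00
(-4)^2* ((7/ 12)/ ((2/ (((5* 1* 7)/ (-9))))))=-490/ 27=-18.15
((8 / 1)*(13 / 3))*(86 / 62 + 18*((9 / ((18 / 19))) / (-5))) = -528944 / 465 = -1137.51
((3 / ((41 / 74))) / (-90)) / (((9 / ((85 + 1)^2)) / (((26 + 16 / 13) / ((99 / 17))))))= -548945912 / 2374515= -231.18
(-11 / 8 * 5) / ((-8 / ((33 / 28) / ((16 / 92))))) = 41745 / 7168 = 5.82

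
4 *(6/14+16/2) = 236/7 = 33.71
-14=-14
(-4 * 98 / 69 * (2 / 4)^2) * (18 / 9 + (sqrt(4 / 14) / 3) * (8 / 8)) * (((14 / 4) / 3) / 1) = -686 / 207-49 * sqrt(14) / 621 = -3.61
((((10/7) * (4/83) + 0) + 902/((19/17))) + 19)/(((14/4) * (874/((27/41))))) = 246227985/1384500341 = 0.18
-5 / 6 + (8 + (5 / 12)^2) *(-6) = -399 / 8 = -49.88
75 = 75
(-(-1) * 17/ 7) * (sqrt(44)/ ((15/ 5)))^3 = 1496 * sqrt(11)/ 189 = 26.25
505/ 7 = 72.14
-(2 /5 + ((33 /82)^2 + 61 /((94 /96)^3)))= -228765813379 /3490529260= -65.54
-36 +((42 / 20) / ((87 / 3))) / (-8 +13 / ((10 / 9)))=-38607 / 1073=-35.98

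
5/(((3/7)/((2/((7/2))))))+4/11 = 232/33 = 7.03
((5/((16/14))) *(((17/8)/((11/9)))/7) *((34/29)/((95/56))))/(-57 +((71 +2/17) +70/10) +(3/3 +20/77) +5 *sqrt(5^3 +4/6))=-47598760377/7480097542783 +14180612985 *sqrt(1131)/29920390171132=0.01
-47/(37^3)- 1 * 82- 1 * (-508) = 426.00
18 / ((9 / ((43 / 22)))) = 43 / 11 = 3.91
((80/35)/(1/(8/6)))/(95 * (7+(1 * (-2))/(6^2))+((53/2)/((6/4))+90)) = 384/96691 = 0.00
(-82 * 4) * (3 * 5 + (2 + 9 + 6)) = -10496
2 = 2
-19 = -19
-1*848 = -848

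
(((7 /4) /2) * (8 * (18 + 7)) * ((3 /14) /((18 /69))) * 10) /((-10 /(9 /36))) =-575 /16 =-35.94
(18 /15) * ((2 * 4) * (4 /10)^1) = 96 /25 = 3.84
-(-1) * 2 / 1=2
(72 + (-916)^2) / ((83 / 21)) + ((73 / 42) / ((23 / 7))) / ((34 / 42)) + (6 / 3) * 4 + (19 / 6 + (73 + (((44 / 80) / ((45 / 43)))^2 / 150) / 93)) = 212394.31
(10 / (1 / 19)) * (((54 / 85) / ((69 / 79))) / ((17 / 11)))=89.42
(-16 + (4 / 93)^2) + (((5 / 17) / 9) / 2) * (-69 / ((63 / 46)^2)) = -3228959558 / 194524659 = -16.60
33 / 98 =0.34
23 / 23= 1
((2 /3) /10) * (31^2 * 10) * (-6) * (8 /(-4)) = 7688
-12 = -12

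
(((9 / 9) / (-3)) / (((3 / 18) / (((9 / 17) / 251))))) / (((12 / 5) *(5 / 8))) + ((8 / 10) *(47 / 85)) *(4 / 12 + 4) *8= 4906652 / 320025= 15.33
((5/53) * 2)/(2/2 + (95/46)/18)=8280/48919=0.17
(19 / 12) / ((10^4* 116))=0.00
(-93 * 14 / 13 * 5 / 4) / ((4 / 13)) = -3255 / 8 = -406.88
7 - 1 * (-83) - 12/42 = 628/7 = 89.71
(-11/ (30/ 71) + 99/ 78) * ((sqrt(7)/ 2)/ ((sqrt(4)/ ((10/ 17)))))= -9.64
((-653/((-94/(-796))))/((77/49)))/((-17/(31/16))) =28198499/70312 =401.05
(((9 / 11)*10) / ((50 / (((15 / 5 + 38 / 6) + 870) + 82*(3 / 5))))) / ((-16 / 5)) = -47.48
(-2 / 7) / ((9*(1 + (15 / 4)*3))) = -8 / 3087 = -0.00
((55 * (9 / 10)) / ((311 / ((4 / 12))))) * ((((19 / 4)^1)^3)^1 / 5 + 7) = 300267 / 199040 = 1.51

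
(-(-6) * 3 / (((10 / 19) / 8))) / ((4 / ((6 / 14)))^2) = 3.14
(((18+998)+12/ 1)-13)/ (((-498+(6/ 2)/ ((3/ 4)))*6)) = -1015/ 2964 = -0.34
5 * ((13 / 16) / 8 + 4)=2625 / 128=20.51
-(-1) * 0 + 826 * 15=12390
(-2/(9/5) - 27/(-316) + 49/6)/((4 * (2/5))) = 101545/22752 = 4.46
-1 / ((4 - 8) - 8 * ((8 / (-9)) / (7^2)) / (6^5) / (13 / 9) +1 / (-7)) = 154791 / 641275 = 0.24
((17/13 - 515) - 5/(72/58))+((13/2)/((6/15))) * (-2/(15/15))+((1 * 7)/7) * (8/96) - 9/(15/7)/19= -6117227/11115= -550.36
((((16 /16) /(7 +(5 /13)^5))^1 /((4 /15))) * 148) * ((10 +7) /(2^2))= 1167716485 /3469568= 336.56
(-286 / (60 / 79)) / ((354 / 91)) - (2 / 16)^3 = -131590111 / 1359360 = -96.80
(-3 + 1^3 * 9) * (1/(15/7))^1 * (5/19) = 14/19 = 0.74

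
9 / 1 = 9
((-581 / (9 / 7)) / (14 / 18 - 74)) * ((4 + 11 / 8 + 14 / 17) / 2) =3428481 / 179248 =19.13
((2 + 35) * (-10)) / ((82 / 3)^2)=-1665 / 3362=-0.50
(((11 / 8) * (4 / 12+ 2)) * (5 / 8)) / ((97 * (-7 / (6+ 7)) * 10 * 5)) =-143 / 186240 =-0.00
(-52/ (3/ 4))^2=43264/ 9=4807.11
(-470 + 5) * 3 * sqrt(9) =-4185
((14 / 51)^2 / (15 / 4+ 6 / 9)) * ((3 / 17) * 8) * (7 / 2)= 21952 / 260389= 0.08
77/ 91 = 0.85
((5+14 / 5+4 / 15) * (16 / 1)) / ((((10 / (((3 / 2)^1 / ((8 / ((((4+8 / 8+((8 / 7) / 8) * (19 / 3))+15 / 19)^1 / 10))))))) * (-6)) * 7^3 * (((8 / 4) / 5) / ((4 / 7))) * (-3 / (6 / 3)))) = 323191 / 431099550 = 0.00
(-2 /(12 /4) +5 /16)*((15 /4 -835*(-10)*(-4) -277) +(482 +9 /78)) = 9780321 /832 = 11755.19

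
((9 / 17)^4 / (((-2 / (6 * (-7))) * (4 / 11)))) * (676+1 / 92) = 94259151063 / 30735728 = 3066.76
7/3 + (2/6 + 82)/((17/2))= 613/51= 12.02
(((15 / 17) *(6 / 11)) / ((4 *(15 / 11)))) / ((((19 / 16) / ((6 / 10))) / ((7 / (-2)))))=-252 / 1615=-0.16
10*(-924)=-9240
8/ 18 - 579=-5207/ 9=-578.56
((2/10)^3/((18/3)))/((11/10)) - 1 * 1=-824/825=-1.00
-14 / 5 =-2.80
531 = 531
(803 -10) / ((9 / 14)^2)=155428 / 81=1918.86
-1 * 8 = -8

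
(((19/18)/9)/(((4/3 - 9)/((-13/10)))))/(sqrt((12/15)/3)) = 247 * sqrt(15)/24840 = 0.04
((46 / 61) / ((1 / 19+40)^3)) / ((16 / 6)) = 473271 / 107533503764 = 0.00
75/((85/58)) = 870/17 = 51.18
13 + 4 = 17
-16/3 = -5.33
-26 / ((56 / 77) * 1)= -143 / 4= -35.75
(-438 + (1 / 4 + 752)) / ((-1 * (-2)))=1257 / 8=157.12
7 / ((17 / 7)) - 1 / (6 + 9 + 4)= 914 / 323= 2.83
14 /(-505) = -14 /505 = -0.03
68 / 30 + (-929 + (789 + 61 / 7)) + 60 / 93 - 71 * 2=-880067 / 3255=-270.37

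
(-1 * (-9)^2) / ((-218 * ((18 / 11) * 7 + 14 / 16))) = 3564 / 118265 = 0.03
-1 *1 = -1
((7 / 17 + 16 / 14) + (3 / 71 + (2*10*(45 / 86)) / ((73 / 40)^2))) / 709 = 0.01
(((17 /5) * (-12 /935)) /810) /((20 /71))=-71 /371250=-0.00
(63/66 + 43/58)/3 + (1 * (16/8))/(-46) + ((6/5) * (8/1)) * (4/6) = 761782/110055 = 6.92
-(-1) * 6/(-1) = -6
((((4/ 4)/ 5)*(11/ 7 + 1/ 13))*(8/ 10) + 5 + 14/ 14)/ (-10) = -57/ 91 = -0.63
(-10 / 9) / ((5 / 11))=-22 / 9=-2.44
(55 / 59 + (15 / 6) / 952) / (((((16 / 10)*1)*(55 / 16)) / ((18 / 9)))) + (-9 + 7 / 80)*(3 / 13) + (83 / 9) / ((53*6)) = -193991892119 / 114938263440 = -1.69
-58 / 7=-8.29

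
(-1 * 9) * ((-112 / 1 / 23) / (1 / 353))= 355824 / 23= 15470.61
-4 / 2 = -2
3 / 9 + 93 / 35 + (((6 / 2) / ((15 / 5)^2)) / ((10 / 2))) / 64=6701 / 2240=2.99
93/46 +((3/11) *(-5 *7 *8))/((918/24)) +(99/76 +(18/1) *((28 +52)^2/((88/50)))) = 65455.87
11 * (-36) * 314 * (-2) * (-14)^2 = 48742848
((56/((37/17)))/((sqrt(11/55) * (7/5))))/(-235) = -136 * sqrt(5)/1739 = -0.17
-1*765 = -765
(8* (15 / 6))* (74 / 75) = 296 / 15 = 19.73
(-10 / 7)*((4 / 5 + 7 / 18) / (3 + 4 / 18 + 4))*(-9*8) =7704 / 455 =16.93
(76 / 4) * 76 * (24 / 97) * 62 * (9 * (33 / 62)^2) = 169831728 / 3007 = 56478.79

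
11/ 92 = 0.12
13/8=1.62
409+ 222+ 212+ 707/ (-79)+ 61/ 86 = 5671359/ 6794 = 834.76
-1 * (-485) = 485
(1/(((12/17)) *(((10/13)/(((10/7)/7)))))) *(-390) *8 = -57460/49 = -1172.65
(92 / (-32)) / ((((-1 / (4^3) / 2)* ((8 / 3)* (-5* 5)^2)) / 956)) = 131928 / 625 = 211.08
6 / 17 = 0.35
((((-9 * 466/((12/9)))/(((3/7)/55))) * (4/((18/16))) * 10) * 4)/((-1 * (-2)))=-28705600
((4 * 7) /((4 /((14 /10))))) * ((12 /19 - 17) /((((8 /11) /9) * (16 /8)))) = -1508661 /1520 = -992.54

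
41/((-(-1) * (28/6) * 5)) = 123/70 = 1.76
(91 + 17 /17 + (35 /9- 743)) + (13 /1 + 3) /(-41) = -238928 /369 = -647.50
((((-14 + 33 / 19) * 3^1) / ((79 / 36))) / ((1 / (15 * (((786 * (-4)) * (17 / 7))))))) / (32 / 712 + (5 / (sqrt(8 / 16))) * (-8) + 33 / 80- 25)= 1321078347231091200 / 72822891064903- 40909330574254080000 * sqrt(2) / 1383634930233157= -23672.46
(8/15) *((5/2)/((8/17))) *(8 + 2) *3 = 85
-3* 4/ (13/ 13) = -12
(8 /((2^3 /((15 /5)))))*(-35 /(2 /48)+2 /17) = -2519.65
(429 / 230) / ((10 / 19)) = 8151 / 2300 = 3.54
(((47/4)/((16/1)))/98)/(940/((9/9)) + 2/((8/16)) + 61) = 47/6303360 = 0.00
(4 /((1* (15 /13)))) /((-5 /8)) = -416 /75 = -5.55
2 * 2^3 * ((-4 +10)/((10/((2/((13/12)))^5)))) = 382205952/1856465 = 205.88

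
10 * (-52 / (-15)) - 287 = -757 / 3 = -252.33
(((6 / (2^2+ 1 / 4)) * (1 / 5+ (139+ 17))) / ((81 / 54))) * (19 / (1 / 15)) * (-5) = -3561360 / 17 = -209491.76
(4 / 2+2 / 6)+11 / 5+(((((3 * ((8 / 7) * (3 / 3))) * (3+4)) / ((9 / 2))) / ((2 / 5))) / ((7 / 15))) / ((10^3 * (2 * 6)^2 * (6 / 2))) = 13709 / 3024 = 4.53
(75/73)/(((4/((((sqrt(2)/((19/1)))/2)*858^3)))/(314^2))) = 583838104578300*sqrt(2)/1387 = 595293270169.31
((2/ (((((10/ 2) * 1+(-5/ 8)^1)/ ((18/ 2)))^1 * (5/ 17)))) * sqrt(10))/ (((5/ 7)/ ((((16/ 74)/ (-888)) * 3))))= -2448 * sqrt(10)/ 171125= -0.05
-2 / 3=-0.67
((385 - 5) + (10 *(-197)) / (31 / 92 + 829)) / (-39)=-28812380 / 2975661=-9.68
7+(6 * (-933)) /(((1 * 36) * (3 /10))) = -1534 /3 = -511.33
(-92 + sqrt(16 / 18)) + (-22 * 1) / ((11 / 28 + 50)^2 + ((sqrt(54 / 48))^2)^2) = -733093068 / 7967653 + 2 * sqrt(2) / 3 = -91.07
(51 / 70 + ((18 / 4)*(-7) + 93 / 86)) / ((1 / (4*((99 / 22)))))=-804303 / 1505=-534.42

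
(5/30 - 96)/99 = -575/594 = -0.97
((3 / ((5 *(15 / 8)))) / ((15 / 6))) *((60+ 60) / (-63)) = -128 / 525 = -0.24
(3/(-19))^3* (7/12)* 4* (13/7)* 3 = -351/6859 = -0.05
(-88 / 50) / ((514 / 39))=-858 / 6425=-0.13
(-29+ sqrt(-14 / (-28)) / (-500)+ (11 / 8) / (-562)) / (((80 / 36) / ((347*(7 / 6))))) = -190037673 / 35968-7287*sqrt(2) / 40000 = -5283.78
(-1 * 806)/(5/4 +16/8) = -248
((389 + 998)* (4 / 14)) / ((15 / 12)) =11096 / 35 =317.03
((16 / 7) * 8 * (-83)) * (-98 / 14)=10624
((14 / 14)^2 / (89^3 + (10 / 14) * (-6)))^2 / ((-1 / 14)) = -686 / 24351787171009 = -0.00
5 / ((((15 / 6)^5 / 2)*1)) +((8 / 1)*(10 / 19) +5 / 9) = 520319 / 106875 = 4.87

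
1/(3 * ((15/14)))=14/45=0.31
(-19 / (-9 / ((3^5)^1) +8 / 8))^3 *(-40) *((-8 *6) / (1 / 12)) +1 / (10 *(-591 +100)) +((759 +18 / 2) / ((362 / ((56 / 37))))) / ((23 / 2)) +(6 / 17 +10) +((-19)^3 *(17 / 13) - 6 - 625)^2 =-2395528129687025316419 / 28246757751290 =-84807189.23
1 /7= 0.14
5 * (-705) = -3525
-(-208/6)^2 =-10816/9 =-1201.78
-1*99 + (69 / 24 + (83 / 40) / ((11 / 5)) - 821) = -10078 / 11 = -916.18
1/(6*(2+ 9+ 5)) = 1/96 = 0.01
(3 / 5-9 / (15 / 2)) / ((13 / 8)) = -24 / 65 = -0.37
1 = 1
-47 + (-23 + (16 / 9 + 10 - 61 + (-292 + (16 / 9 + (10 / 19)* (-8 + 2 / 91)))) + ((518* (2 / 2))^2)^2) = 1120357276598831 / 15561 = 71997768562.36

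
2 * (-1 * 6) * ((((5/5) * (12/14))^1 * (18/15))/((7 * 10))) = -216/1225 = -0.18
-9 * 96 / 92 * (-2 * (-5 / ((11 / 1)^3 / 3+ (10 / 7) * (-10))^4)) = -420078960 / 152046390511884983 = -0.00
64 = 64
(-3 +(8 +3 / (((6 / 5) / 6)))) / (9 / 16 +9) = 320 / 153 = 2.09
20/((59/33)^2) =21780/3481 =6.26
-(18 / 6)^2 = -9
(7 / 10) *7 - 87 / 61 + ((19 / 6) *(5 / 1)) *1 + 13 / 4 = 82559 / 3660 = 22.56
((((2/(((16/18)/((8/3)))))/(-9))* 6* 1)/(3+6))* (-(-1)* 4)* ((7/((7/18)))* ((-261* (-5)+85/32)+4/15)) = -627803/15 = -41853.53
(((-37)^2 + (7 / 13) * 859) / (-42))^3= -1687284042625 / 20346417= -82927.82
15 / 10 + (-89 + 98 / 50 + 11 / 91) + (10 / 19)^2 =-139850177 / 1642550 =-85.14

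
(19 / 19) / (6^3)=1 / 216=0.00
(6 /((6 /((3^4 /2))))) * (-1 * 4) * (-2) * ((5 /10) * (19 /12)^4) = 130321 /128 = 1018.13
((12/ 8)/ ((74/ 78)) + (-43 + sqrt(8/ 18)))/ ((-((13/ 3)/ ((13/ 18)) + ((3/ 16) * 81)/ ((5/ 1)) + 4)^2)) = 28950400/ 120751239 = 0.24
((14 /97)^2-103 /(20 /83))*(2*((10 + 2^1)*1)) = -482601726 /47045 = -10258.30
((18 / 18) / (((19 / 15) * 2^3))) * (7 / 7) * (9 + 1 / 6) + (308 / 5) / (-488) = 72171 / 92720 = 0.78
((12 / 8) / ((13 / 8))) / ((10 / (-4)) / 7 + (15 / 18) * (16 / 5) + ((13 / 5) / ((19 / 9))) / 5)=239400 / 662857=0.36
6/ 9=2/ 3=0.67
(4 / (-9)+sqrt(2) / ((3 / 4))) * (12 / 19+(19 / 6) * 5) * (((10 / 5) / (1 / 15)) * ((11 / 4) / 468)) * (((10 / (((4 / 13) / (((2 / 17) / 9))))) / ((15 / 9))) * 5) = -516175 / 313956+516175 * sqrt(2) / 104652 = 5.33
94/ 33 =2.85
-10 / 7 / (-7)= 0.20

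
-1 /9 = -0.11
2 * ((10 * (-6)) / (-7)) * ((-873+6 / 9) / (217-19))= -52340 / 693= -75.53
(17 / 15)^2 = 289 / 225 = 1.28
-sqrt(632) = -2*sqrt(158) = -25.14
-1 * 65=-65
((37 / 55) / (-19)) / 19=-37 / 19855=-0.00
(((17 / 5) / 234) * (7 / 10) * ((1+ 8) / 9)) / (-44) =-119 / 514800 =-0.00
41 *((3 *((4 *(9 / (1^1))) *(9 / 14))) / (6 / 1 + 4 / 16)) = 79704 / 175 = 455.45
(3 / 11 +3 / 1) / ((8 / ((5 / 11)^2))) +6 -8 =-5099 / 2662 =-1.92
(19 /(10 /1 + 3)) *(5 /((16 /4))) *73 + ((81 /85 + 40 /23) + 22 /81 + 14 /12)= 1132203071 /8234460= 137.50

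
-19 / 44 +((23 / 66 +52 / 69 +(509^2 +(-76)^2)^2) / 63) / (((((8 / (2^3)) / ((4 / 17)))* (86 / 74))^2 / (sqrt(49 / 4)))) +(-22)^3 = 159738695.36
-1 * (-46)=46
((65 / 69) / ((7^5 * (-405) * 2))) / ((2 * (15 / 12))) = -13 / 469671615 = -0.00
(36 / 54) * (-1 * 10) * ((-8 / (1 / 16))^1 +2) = 840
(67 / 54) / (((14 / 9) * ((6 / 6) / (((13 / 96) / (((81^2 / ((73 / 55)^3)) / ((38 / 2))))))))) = 6437842333 / 8802552528000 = 0.00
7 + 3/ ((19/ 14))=175/ 19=9.21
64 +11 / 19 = 1227 / 19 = 64.58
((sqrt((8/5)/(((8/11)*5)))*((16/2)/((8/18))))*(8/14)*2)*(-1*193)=-27792*sqrt(11)/35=-2633.59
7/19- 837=-15896/19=-836.63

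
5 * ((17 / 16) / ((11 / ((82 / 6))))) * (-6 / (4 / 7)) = -24395 / 352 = -69.30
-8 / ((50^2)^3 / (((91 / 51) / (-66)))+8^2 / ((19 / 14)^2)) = 32851 / 2373292968607312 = 0.00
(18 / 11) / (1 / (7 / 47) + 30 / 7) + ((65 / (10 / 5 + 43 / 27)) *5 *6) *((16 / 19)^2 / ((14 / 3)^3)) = 5720436558 / 1453310551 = 3.94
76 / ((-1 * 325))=-76 / 325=-0.23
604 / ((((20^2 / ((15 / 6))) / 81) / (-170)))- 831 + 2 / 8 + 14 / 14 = -105623 / 2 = -52811.50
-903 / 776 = -1.16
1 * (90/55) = 18/11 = 1.64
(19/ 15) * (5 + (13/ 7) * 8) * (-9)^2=71307/ 35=2037.34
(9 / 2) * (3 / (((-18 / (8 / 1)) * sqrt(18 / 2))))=-2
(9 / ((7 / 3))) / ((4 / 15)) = 405 / 28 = 14.46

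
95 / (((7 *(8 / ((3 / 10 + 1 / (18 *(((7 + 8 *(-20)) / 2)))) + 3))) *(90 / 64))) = 1726378 / 433755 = 3.98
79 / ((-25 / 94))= -7426 / 25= -297.04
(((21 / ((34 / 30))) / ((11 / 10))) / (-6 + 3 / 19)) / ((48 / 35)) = -116375 / 55352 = -2.10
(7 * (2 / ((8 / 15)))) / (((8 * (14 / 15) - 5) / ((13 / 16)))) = 20475 / 2368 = 8.65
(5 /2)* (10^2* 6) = 1500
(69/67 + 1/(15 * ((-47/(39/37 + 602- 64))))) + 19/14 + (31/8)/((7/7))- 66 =-1184289457/19574184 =-60.50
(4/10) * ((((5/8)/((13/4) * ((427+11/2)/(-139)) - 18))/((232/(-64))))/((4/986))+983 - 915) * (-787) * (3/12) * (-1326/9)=125981587472/156305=805998.45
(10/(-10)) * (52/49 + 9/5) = -701/245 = -2.86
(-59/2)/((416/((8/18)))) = -59/1872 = -0.03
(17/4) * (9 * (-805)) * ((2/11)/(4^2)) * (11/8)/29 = -123165/7424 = -16.59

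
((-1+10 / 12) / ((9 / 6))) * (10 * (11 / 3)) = -110 / 27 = -4.07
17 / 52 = 0.33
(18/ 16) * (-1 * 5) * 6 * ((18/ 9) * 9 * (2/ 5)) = -243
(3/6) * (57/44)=57/88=0.65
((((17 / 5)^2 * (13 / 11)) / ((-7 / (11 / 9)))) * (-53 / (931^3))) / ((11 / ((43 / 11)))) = 0.00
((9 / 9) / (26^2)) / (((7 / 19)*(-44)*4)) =-19 / 832832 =-0.00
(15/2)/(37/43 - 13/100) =10.27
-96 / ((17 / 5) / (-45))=21600 / 17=1270.59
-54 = -54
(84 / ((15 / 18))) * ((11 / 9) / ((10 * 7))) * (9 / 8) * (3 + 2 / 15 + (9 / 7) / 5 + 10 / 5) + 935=827464 / 875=945.67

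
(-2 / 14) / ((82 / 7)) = -1 / 82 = -0.01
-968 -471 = -1439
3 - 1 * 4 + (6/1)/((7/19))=107/7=15.29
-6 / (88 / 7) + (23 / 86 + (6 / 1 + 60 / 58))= 374455 / 54868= 6.82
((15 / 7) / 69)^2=25 / 25921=0.00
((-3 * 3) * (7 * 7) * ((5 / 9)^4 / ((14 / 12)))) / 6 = -4375 / 729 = -6.00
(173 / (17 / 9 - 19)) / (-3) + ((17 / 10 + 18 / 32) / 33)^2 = 164648527 / 48787200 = 3.37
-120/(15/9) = -72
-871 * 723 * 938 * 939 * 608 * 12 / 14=-289055789702784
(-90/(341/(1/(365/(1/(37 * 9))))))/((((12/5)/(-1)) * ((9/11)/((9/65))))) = 1/6531018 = 0.00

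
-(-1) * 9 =9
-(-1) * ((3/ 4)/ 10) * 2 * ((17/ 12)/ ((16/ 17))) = 289/ 1280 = 0.23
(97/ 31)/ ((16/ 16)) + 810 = 813.13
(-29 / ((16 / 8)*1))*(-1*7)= 203 / 2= 101.50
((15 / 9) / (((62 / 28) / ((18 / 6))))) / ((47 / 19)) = 1330 / 1457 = 0.91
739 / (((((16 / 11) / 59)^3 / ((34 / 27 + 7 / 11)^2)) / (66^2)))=64031742209469859 / 82944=771987632733.77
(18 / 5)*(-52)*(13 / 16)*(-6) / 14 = 4563 / 70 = 65.19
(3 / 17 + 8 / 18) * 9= 95 / 17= 5.59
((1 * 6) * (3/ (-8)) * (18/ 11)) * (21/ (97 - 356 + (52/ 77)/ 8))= 3969/ 13291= 0.30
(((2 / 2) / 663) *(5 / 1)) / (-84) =-5 / 55692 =-0.00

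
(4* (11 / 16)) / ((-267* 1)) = -0.01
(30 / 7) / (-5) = -6 / 7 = -0.86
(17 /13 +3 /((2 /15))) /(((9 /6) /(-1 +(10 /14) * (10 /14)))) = -7.77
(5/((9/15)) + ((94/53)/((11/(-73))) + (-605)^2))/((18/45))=1600429285/1749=915053.91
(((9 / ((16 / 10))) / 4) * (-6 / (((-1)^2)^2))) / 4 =-135 / 64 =-2.11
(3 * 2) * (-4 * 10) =-240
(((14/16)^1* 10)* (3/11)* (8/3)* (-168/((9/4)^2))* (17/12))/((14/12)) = -76160/297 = -256.43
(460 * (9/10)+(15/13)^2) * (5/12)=116985/676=173.05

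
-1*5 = -5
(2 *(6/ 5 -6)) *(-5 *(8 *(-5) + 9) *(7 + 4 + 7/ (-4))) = -13764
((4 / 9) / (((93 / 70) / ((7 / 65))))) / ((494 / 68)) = 0.00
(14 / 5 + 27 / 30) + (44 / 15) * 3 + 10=45 / 2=22.50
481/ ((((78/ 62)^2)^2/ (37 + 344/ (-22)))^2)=1742733579079131325/ 49814855424477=34984.21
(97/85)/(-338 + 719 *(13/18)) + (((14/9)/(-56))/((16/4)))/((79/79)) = -25931/39939120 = -0.00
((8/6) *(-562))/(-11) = 2248/33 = 68.12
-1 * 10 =-10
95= 95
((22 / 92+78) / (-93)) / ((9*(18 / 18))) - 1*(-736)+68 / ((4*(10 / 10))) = 28988407 / 38502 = 752.91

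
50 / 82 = 25 / 41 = 0.61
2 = 2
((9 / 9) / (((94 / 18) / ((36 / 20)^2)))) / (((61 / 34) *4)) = 12393 / 143350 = 0.09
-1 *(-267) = 267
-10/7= -1.43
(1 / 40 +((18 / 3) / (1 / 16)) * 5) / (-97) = -19201 / 3880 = -4.95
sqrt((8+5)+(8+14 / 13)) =sqrt(3731) / 13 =4.70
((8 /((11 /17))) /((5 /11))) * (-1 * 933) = -126888 /5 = -25377.60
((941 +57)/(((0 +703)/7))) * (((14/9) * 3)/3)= 97804/6327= 15.46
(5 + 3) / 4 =2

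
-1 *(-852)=852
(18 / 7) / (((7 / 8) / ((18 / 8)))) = 324 / 49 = 6.61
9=9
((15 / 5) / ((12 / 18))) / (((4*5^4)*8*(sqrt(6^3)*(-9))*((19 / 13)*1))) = -0.00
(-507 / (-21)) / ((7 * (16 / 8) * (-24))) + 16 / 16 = 2183 / 2352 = 0.93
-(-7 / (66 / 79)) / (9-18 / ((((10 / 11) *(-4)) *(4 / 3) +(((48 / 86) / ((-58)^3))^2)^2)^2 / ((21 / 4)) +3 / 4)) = 55276764483261329995703504122003756931555855026097603809 / 36659392188046201442402864611064376011170274174201948178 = 1.51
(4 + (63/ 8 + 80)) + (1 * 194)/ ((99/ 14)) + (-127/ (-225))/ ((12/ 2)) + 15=7983563/ 59400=134.40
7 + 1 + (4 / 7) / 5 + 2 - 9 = 39 / 35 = 1.11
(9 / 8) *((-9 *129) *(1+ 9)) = -52245 / 4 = -13061.25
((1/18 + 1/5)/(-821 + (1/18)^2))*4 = -1656/1330015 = -0.00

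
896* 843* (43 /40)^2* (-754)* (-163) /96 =223496242333 /200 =1117481211.66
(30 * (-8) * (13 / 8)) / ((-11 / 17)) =6630 / 11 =602.73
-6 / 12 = -1 / 2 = -0.50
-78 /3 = -26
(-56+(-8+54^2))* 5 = 14260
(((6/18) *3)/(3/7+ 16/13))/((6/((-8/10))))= -182/2265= -0.08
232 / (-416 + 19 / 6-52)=-1392 / 2789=-0.50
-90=-90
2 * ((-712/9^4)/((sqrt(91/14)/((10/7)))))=-14240 * sqrt(26)/597051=-0.12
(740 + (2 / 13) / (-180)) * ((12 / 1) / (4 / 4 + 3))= 865799 / 390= 2220.00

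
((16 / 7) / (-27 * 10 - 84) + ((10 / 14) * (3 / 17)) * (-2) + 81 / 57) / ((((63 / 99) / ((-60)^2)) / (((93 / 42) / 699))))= 4532640200 / 217573769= 20.83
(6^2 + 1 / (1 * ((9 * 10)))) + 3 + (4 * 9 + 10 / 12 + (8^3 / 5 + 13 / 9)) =8086 / 45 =179.69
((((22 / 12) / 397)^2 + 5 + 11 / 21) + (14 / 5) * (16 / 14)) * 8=3464884726 / 49646835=69.79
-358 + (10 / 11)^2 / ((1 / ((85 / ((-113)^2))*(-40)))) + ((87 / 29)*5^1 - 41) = -593638816 / 1545049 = -384.22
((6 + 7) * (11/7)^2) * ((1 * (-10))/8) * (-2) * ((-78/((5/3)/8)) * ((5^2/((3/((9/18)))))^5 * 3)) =-199697265625/1764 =-113207066.68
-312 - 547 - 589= -1448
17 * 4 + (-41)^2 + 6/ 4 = 3501/ 2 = 1750.50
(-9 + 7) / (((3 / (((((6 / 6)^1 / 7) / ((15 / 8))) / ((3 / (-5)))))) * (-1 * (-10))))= 8 / 945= 0.01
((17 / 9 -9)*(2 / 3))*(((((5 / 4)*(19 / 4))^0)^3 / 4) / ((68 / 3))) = -8 / 153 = -0.05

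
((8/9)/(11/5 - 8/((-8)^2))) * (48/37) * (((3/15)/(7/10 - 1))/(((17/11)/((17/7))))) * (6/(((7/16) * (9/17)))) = -15.08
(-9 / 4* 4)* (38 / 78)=-4.38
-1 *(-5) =5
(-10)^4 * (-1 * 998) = -9980000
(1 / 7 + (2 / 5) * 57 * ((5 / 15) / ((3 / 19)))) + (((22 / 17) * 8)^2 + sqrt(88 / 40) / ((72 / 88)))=157.27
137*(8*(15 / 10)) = 1644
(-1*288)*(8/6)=-384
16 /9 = 1.78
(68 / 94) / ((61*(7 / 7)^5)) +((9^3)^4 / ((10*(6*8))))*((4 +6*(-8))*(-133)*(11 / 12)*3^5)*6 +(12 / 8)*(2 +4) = 1055503885543031765351 / 229360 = 4601952762221101.17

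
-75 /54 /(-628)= 25 /11304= 0.00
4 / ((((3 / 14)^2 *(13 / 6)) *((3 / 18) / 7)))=1688.62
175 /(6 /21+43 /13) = 15925 /327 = 48.70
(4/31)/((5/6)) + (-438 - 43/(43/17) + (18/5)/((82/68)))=-451.86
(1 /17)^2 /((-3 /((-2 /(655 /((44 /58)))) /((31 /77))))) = 3388 /510528615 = 0.00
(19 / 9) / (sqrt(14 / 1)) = 19 * sqrt(14) / 126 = 0.56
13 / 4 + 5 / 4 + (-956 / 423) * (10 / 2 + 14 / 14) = -2555 / 282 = -9.06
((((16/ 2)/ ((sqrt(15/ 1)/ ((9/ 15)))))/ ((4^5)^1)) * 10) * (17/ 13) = 17 * sqrt(15)/ 4160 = 0.02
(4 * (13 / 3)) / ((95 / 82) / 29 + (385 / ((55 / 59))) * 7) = 123656 / 20624679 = 0.01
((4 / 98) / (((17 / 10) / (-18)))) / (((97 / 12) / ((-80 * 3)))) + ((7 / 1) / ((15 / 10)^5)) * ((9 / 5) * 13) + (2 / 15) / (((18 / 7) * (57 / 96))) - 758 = -149950911118 / 207254565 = -723.51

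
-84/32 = -21/8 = -2.62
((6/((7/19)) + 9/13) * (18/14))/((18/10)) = 7725/637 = 12.13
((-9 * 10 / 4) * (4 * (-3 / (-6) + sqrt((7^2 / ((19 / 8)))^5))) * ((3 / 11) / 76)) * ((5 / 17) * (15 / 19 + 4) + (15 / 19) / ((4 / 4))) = -103100860800 * sqrt(38) / 463030513 - 47925 / 135014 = -1372.96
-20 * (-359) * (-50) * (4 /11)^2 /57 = -5744000 /6897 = -832.83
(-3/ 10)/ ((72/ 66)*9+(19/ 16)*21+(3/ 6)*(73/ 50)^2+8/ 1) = -33000/ 4820363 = -0.01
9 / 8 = 1.12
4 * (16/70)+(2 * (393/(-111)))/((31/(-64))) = 15.53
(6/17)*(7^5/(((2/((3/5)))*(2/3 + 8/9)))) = 194481/170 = 1144.01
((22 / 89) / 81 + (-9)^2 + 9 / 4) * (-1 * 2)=-2400685 / 14418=-166.51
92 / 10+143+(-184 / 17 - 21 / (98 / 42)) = 11252 / 85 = 132.38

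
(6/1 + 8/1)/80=7/40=0.18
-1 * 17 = -17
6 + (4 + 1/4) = 41/4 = 10.25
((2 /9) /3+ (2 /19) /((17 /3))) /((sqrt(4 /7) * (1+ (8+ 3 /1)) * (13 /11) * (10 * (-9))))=-1111 * sqrt(7) /30610710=-0.00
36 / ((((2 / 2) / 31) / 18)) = 20088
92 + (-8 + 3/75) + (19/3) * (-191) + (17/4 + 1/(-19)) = -6392147/5700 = -1121.43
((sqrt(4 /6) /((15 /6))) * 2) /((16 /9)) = 3 * sqrt(6) /20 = 0.37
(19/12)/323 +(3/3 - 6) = -1019/204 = -5.00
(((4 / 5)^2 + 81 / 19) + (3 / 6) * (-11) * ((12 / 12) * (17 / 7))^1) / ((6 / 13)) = -730847 / 39900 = -18.32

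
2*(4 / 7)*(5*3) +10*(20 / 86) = 5860 / 301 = 19.47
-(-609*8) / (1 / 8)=38976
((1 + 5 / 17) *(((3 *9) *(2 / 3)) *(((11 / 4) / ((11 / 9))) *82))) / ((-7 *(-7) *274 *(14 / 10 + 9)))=182655 / 5934292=0.03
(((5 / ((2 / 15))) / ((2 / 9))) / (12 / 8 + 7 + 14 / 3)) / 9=225 / 158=1.42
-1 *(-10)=10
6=6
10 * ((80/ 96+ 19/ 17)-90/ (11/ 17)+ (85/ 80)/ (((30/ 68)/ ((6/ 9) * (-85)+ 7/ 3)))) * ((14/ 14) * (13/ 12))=-234536497/ 80784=-2903.25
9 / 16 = 0.56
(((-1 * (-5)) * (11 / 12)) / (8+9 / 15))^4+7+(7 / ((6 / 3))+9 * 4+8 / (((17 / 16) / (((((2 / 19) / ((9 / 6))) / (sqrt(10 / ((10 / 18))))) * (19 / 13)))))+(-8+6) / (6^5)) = 46.76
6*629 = 3774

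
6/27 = 2/9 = 0.22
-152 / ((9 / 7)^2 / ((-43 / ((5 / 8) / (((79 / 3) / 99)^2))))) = 15990140992 / 35724645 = 447.59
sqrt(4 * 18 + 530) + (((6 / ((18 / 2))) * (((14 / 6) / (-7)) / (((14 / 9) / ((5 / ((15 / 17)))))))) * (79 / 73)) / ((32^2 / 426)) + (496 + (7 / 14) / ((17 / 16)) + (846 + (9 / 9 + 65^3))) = sqrt(602) + 1227435488247 / 4447744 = 275992.64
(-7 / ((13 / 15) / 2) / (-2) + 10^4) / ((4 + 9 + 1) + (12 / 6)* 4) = 454.91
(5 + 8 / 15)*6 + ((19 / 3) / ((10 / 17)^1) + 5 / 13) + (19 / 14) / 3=61157 / 1365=44.80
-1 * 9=-9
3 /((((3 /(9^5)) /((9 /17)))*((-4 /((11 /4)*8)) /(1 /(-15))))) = 1948617 /170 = 11462.45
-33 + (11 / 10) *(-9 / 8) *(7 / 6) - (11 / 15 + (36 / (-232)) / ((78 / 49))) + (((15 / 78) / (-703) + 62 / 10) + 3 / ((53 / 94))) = -12218827459 / 518645280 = -23.56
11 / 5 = 2.20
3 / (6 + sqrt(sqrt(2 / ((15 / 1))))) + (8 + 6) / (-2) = -7 + 3 / (15^(3 / 4)* 2^(1 / 4) / 15 + 6) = -6.55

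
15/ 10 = 3/ 2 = 1.50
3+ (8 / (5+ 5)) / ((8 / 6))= 18 / 5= 3.60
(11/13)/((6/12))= 22/13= 1.69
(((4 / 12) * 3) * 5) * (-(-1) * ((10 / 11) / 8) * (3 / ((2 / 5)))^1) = 375 / 88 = 4.26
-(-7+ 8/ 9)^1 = 55/ 9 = 6.11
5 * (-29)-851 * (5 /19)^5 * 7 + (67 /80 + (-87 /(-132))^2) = -453145759439 /2996079790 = -151.25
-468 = -468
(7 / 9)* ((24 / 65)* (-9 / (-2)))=84 / 65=1.29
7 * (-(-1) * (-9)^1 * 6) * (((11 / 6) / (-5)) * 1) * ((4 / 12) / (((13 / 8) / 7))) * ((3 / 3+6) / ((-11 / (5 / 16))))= -1029 / 26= -39.58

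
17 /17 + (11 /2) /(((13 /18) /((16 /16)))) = 112 /13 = 8.62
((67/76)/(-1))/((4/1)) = -0.22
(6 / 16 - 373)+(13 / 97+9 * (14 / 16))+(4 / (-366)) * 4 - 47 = -411.66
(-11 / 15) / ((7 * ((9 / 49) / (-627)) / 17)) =273581 / 45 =6079.58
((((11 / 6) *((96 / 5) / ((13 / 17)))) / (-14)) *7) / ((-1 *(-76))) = -374 / 1235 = -0.30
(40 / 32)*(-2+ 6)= 5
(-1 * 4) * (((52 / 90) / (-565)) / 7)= 104 / 177975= 0.00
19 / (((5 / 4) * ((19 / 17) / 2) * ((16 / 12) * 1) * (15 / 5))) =34 / 5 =6.80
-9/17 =-0.53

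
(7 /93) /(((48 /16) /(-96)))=-224 /93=-2.41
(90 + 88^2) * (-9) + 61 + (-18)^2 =-70121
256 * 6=1536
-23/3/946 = -23/2838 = -0.01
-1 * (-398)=398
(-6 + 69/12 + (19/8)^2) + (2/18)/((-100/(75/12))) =3101/576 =5.38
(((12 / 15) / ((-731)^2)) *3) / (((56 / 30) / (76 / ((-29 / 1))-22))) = -54 / 911557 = -0.00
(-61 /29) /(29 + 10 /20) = -122 /1711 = -0.07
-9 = -9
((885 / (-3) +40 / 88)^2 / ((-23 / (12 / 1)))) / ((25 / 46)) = -10077696 / 121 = -83286.74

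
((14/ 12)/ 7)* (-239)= -239/ 6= -39.83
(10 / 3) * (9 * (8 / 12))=20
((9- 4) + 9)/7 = 2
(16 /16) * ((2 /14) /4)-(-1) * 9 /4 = 16 /7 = 2.29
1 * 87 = 87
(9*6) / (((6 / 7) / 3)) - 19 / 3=548 / 3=182.67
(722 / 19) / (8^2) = 19 / 32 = 0.59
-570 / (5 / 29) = -3306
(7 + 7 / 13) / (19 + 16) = 14 / 65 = 0.22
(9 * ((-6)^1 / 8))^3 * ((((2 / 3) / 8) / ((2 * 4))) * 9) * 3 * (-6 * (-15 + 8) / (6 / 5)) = -6200145 / 2048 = -3027.41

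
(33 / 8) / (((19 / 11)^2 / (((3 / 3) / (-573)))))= -1331 / 551608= -0.00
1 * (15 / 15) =1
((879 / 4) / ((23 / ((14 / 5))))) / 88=6153 / 20240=0.30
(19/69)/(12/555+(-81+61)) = -3515/255024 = -0.01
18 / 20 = 9 / 10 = 0.90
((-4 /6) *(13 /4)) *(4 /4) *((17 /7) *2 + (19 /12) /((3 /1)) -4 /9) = -5395 /504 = -10.70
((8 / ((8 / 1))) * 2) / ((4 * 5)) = 0.10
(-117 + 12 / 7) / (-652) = 807 / 4564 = 0.18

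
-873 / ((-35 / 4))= 3492 / 35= 99.77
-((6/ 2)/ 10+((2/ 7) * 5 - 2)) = 19/ 70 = 0.27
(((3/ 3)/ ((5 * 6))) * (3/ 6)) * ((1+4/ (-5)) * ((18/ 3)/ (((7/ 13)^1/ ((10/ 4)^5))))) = 1625/ 448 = 3.63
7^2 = 49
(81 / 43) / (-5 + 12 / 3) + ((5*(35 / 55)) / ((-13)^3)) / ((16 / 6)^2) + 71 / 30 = 481590137 / 997613760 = 0.48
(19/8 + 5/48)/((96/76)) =2261/1152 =1.96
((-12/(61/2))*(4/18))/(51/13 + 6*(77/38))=-988/181719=-0.01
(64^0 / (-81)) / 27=-1 / 2187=-0.00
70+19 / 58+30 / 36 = 6191 / 87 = 71.16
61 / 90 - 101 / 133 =-977 / 11970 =-0.08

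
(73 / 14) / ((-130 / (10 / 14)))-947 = -2413029 / 2548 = -947.03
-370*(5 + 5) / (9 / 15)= -18500 / 3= -6166.67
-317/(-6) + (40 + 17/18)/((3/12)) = 216.61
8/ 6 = 4/ 3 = 1.33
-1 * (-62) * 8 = 496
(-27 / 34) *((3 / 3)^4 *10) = -135 / 17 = -7.94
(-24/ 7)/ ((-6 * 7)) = 4/ 49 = 0.08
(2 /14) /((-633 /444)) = -148 /1477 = -0.10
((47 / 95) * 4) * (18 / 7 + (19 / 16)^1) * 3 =59361 / 2660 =22.32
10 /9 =1.11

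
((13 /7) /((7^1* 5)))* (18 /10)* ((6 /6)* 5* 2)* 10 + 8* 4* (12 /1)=19284 /49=393.55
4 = 4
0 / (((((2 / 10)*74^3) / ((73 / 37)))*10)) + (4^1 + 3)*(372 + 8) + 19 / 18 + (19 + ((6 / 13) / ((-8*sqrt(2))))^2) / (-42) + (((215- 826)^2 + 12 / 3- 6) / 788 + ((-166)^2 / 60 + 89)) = 2471729501933 / 671186880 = 3682.62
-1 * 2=-2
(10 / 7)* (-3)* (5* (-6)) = 900 / 7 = 128.57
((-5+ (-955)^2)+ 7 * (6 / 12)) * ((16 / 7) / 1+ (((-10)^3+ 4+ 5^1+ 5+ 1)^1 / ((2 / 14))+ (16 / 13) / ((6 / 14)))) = -3430899251569 / 546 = -6283698262.95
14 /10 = 7 /5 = 1.40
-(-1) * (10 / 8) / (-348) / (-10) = 0.00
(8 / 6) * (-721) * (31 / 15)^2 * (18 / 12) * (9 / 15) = -1385762 / 375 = -3695.37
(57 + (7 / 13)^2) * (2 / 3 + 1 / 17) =358234 / 8619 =41.56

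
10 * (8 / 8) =10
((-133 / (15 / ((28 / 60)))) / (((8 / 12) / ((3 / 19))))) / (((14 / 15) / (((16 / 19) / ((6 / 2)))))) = -28 / 95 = -0.29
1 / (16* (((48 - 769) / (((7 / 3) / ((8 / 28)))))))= -7 / 9888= -0.00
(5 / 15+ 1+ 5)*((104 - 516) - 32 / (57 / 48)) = -2780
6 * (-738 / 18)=-246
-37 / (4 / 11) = -407 / 4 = -101.75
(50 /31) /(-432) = -25 /6696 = -0.00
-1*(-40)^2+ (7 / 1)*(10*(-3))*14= -4540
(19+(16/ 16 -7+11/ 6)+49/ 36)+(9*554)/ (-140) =-24469/ 1260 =-19.42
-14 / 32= -7 / 16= -0.44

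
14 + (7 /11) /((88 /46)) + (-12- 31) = -13875 /484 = -28.67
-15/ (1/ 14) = -210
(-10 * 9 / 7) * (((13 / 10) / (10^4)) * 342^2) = -195.50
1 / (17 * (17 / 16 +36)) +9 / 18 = 10113 / 20162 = 0.50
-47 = -47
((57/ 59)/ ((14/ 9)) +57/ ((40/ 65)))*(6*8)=1848510/ 413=4475.81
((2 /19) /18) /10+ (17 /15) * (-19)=-36821 /1710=-21.53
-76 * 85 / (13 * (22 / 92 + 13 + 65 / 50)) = -9775 / 286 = -34.18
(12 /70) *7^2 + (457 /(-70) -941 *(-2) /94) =72027 /3290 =21.89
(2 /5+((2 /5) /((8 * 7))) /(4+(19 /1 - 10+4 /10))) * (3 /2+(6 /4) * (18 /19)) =417027 /356440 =1.17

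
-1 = -1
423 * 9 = 3807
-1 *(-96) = 96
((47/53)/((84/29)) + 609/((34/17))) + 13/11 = 14984843/48972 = 305.99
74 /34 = 37 /17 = 2.18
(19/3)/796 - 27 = -64457/2388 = -26.99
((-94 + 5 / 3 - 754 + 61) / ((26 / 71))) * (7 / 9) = -1667.99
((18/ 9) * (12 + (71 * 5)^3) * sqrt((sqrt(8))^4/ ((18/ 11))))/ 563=993932.41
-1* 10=-10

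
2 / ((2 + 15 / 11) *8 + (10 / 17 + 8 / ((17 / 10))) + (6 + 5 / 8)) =2992 / 58087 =0.05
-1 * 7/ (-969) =7/ 969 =0.01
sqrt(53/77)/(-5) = -sqrt(4081)/385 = -0.17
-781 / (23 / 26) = -20306 / 23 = -882.87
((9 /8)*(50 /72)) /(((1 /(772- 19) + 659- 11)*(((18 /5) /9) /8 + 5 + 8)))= 6275 /67921944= 0.00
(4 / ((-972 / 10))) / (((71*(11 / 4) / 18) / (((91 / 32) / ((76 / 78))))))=-0.01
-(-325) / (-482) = -0.67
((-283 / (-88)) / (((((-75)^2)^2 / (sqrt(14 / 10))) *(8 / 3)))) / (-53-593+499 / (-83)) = -23489 *sqrt(35) / 2009093625000000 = -0.00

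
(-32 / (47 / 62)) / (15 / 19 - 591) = 18848 / 263529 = 0.07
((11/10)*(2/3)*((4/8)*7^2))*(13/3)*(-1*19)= -133133/90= -1479.26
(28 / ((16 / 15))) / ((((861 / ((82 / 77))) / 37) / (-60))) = -72.08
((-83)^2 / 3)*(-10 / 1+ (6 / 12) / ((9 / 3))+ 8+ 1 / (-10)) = -199781 / 45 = -4439.58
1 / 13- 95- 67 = -2105 / 13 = -161.92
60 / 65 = 12 / 13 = 0.92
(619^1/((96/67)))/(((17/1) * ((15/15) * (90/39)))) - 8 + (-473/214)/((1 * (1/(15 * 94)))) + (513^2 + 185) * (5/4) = 1708236666383/5238720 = 326079.02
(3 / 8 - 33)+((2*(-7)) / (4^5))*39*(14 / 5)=-43671 / 1280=-34.12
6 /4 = 3 /2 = 1.50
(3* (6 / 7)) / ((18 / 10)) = 1.43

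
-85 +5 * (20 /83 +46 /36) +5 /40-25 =-611233 /5976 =-102.28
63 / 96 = 0.66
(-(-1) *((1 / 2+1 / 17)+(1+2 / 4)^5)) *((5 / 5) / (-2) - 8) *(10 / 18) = -22175 / 576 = -38.50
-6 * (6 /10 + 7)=-228 /5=-45.60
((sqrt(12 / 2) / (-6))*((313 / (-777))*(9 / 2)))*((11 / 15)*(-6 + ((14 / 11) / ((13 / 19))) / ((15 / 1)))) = -986263*sqrt(6) / 757575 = -3.19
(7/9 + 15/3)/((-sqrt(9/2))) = -52 * sqrt(2)/27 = -2.72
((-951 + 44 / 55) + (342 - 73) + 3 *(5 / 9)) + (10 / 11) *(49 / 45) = -335879 / 495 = -678.54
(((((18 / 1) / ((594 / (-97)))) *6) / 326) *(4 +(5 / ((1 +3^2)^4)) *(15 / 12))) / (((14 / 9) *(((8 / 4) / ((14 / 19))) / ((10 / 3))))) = -1862691 / 10901440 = -0.17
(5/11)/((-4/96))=-120/11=-10.91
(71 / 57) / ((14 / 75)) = 1775 / 266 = 6.67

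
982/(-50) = -491/25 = -19.64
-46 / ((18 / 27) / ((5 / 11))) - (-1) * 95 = 700 / 11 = 63.64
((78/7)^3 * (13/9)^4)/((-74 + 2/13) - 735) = -6525845768/876414735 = -7.45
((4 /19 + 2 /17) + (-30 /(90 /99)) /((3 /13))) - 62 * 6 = -514.67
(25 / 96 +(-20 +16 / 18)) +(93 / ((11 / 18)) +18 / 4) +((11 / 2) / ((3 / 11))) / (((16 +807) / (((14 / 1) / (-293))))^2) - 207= -12741800578976719 / 184212918872928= -69.17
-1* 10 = -10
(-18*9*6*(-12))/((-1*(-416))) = 729/26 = 28.04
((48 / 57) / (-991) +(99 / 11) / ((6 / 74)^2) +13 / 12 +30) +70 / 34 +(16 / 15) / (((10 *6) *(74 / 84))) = 1660641684719 / 1184344100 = 1402.16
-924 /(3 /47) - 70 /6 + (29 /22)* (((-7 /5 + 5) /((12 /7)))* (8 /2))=-2388638 /165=-14476.59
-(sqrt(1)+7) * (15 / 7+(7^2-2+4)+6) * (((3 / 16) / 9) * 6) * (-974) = 403236 / 7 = 57605.14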